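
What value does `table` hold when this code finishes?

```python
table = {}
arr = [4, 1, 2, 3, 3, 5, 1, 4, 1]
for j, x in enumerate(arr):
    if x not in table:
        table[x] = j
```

Let's trace through this code step by step.

Initialize: table = {}
Initialize: arr = [4, 1, 2, 3, 3, 5, 1, 4, 1]
Entering loop: for j, x in enumerate(arr):

After execution: table = {4: 0, 1: 1, 2: 2, 3: 3, 5: 5}
{4: 0, 1: 1, 2: 2, 3: 3, 5: 5}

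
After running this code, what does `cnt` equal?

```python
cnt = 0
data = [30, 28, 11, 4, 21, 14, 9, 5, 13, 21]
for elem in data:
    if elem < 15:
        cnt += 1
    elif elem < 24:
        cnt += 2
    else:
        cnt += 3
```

Let's trace through this code step by step.

Initialize: cnt = 0
Initialize: data = [30, 28, 11, 4, 21, 14, 9, 5, 13, 21]
Entering loop: for elem in data:

After execution: cnt = 16
16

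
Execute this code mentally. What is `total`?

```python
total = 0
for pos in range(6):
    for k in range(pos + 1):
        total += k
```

Let's trace through this code step by step.

Initialize: total = 0
Entering loop: for pos in range(6):

After execution: total = 35
35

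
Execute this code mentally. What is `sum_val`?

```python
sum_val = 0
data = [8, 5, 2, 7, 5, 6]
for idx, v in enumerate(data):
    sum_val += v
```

Let's trace through this code step by step.

Initialize: sum_val = 0
Initialize: data = [8, 5, 2, 7, 5, 6]
Entering loop: for idx, v in enumerate(data):

After execution: sum_val = 33
33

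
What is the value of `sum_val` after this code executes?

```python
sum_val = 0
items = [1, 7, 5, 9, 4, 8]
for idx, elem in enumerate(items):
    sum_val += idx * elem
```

Let's trace through this code step by step.

Initialize: sum_val = 0
Initialize: items = [1, 7, 5, 9, 4, 8]
Entering loop: for idx, elem in enumerate(items):

After execution: sum_val = 100
100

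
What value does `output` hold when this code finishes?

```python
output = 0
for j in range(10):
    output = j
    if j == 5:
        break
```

Let's trace through this code step by step.

Initialize: output = 0
Entering loop: for j in range(10):

After execution: output = 5
5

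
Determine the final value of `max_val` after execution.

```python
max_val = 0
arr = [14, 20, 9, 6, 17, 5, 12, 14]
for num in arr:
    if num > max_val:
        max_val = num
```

Let's trace through this code step by step.

Initialize: max_val = 0
Initialize: arr = [14, 20, 9, 6, 17, 5, 12, 14]
Entering loop: for num in arr:

After execution: max_val = 20
20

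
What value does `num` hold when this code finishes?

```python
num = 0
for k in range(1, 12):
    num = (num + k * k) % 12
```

Let's trace through this code step by step.

Initialize: num = 0
Entering loop: for k in range(1, 12):

After execution: num = 2
2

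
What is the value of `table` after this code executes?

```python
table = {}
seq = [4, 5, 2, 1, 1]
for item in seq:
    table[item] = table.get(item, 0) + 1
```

Let's trace through this code step by step.

Initialize: table = {}
Initialize: seq = [4, 5, 2, 1, 1]
Entering loop: for item in seq:

After execution: table = {4: 1, 5: 1, 2: 1, 1: 2}
{4: 1, 5: 1, 2: 1, 1: 2}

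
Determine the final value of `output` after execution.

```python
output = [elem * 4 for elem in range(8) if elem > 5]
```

Let's trace through this code step by step.

Initialize: output = [elem * 4 for elem in range(8) if elem > 5]

After execution: output = [24, 28]
[24, 28]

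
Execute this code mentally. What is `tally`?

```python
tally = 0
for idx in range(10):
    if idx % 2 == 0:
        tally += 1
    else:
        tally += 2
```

Let's trace through this code step by step.

Initialize: tally = 0
Entering loop: for idx in range(10):

After execution: tally = 15
15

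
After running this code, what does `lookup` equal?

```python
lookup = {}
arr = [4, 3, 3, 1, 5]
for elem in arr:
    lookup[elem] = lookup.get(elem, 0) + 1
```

Let's trace through this code step by step.

Initialize: lookup = {}
Initialize: arr = [4, 3, 3, 1, 5]
Entering loop: for elem in arr:

After execution: lookup = {4: 1, 3: 2, 1: 1, 5: 1}
{4: 1, 3: 2, 1: 1, 5: 1}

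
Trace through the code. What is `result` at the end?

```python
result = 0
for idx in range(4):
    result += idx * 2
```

Let's trace through this code step by step.

Initialize: result = 0
Entering loop: for idx in range(4):

After execution: result = 12
12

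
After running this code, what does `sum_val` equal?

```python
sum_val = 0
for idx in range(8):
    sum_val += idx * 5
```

Let's trace through this code step by step.

Initialize: sum_val = 0
Entering loop: for idx in range(8):

After execution: sum_val = 140
140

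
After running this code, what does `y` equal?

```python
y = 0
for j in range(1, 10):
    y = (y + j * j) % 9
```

Let's trace through this code step by step.

Initialize: y = 0
Entering loop: for j in range(1, 10):

After execution: y = 6
6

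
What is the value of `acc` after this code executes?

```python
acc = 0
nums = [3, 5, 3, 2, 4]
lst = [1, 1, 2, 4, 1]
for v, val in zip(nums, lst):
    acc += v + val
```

Let's trace through this code step by step.

Initialize: acc = 0
Initialize: nums = [3, 5, 3, 2, 4]
Initialize: lst = [1, 1, 2, 4, 1]
Entering loop: for v, val in zip(nums, lst):

After execution: acc = 26
26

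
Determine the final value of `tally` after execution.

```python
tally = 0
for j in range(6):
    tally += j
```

Let's trace through this code step by step.

Initialize: tally = 0
Entering loop: for j in range(6):

After execution: tally = 15
15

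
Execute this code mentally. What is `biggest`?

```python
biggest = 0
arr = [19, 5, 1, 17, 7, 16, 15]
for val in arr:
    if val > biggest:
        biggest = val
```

Let's trace through this code step by step.

Initialize: biggest = 0
Initialize: arr = [19, 5, 1, 17, 7, 16, 15]
Entering loop: for val in arr:

After execution: biggest = 19
19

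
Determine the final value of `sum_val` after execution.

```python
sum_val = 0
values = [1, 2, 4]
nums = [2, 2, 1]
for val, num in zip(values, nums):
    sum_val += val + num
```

Let's trace through this code step by step.

Initialize: sum_val = 0
Initialize: values = [1, 2, 4]
Initialize: nums = [2, 2, 1]
Entering loop: for val, num in zip(values, nums):

After execution: sum_val = 12
12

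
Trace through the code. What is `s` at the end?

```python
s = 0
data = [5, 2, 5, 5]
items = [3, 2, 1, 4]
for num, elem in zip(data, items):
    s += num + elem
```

Let's trace through this code step by step.

Initialize: s = 0
Initialize: data = [5, 2, 5, 5]
Initialize: items = [3, 2, 1, 4]
Entering loop: for num, elem in zip(data, items):

After execution: s = 27
27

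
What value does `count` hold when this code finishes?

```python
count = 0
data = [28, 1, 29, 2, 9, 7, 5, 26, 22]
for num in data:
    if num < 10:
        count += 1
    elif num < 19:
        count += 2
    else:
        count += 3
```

Let's trace through this code step by step.

Initialize: count = 0
Initialize: data = [28, 1, 29, 2, 9, 7, 5, 26, 22]
Entering loop: for num in data:

After execution: count = 17
17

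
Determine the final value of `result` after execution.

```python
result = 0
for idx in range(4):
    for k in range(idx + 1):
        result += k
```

Let's trace through this code step by step.

Initialize: result = 0
Entering loop: for idx in range(4):

After execution: result = 10
10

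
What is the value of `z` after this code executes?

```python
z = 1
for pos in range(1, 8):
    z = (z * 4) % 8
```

Let's trace through this code step by step.

Initialize: z = 1
Entering loop: for pos in range(1, 8):

After execution: z = 0
0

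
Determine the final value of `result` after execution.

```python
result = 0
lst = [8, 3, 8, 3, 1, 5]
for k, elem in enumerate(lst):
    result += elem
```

Let's trace through this code step by step.

Initialize: result = 0
Initialize: lst = [8, 3, 8, 3, 1, 5]
Entering loop: for k, elem in enumerate(lst):

After execution: result = 28
28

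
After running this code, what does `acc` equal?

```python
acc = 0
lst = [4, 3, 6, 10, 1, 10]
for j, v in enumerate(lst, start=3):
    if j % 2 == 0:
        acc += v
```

Let's trace through this code step by step.

Initialize: acc = 0
Initialize: lst = [4, 3, 6, 10, 1, 10]
Entering loop: for j, v in enumerate(lst, start=3):

After execution: acc = 23
23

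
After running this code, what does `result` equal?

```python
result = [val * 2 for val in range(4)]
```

Let's trace through this code step by step.

Initialize: result = [val * 2 for val in range(4)]

After execution: result = [0, 2, 4, 6]
[0, 2, 4, 6]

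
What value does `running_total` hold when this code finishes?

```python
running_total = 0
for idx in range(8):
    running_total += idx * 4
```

Let's trace through this code step by step.

Initialize: running_total = 0
Entering loop: for idx in range(8):

After execution: running_total = 112
112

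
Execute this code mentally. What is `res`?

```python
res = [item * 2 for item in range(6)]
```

Let's trace through this code step by step.

Initialize: res = [item * 2 for item in range(6)]

After execution: res = [0, 2, 4, 6, 8, 10]
[0, 2, 4, 6, 8, 10]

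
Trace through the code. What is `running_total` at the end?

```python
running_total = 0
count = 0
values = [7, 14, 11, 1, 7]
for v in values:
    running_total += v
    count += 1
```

Let's trace through this code step by step.

Initialize: running_total = 0
Initialize: count = 0
Initialize: values = [7, 14, 11, 1, 7]
Entering loop: for v in values:

After execution: running_total = 40
40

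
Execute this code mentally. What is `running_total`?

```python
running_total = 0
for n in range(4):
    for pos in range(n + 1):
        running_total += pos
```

Let's trace through this code step by step.

Initialize: running_total = 0
Entering loop: for n in range(4):

After execution: running_total = 10
10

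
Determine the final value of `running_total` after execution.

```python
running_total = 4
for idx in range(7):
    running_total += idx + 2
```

Let's trace through this code step by step.

Initialize: running_total = 4
Entering loop: for idx in range(7):

After execution: running_total = 39
39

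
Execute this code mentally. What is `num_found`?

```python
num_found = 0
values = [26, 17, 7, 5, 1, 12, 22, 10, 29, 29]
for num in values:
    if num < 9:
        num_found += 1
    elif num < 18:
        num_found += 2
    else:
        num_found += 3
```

Let's trace through this code step by step.

Initialize: num_found = 0
Initialize: values = [26, 17, 7, 5, 1, 12, 22, 10, 29, 29]
Entering loop: for num in values:

After execution: num_found = 21
21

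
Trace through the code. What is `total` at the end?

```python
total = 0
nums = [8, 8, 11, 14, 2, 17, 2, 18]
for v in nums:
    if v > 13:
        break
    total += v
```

Let's trace through this code step by step.

Initialize: total = 0
Initialize: nums = [8, 8, 11, 14, 2, 17, 2, 18]
Entering loop: for v in nums:

After execution: total = 27
27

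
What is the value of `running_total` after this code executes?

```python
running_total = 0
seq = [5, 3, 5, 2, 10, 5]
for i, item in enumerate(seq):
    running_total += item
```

Let's trace through this code step by step.

Initialize: running_total = 0
Initialize: seq = [5, 3, 5, 2, 10, 5]
Entering loop: for i, item in enumerate(seq):

After execution: running_total = 30
30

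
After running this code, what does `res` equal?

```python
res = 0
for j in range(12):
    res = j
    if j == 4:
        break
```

Let's trace through this code step by step.

Initialize: res = 0
Entering loop: for j in range(12):

After execution: res = 4
4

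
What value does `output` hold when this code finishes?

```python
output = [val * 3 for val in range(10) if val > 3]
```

Let's trace through this code step by step.

Initialize: output = [val * 3 for val in range(10) if val > 3]

After execution: output = [12, 15, 18, 21, 24, 27]
[12, 15, 18, 21, 24, 27]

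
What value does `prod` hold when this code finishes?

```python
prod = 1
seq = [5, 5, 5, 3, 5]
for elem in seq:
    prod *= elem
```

Let's trace through this code step by step.

Initialize: prod = 1
Initialize: seq = [5, 5, 5, 3, 5]
Entering loop: for elem in seq:

After execution: prod = 1875
1875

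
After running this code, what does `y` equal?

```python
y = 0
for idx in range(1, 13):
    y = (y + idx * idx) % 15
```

Let's trace through this code step by step.

Initialize: y = 0
Entering loop: for idx in range(1, 13):

After execution: y = 5
5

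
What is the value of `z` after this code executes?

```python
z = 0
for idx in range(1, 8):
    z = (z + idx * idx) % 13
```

Let's trace through this code step by step.

Initialize: z = 0
Entering loop: for idx in range(1, 8):

After execution: z = 10
10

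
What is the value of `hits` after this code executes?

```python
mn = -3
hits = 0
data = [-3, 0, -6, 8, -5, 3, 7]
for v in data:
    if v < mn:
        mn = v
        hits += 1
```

Let's trace through this code step by step.

Initialize: mn = -3
Initialize: hits = 0
Initialize: data = [-3, 0, -6, 8, -5, 3, 7]
Entering loop: for v in data:

After execution: hits = 1
1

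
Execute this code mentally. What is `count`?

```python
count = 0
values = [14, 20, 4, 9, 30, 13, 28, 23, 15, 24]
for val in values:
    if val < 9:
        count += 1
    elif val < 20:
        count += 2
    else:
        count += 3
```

Let's trace through this code step by step.

Initialize: count = 0
Initialize: values = [14, 20, 4, 9, 30, 13, 28, 23, 15, 24]
Entering loop: for val in values:

After execution: count = 24
24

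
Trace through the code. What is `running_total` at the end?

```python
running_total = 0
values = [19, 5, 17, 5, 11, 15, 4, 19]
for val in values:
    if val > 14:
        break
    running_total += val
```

Let's trace through this code step by step.

Initialize: running_total = 0
Initialize: values = [19, 5, 17, 5, 11, 15, 4, 19]
Entering loop: for val in values:

After execution: running_total = 0
0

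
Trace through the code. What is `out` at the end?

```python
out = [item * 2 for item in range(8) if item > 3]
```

Let's trace through this code step by step.

Initialize: out = [item * 2 for item in range(8) if item > 3]

After execution: out = [8, 10, 12, 14]
[8, 10, 12, 14]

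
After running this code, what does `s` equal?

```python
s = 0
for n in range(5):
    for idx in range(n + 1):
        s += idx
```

Let's trace through this code step by step.

Initialize: s = 0
Entering loop: for n in range(5):

After execution: s = 20
20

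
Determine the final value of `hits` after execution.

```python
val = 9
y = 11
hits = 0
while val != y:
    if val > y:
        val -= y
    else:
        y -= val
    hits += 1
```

Let's trace through this code step by step.

Initialize: val = 9
Initialize: y = 11
Initialize: hits = 0
Entering loop: while val != y:

After execution: hits = 6
6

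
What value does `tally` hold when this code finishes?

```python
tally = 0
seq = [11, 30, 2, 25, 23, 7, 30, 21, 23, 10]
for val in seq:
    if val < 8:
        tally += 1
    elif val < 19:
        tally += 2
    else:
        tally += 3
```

Let's trace through this code step by step.

Initialize: tally = 0
Initialize: seq = [11, 30, 2, 25, 23, 7, 30, 21, 23, 10]
Entering loop: for val in seq:

After execution: tally = 24
24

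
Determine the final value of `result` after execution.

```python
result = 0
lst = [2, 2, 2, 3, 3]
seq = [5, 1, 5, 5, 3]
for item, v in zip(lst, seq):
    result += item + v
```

Let's trace through this code step by step.

Initialize: result = 0
Initialize: lst = [2, 2, 2, 3, 3]
Initialize: seq = [5, 1, 5, 5, 3]
Entering loop: for item, v in zip(lst, seq):

After execution: result = 31
31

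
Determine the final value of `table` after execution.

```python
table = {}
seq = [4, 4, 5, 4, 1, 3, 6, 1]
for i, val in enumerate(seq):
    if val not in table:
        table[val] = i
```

Let's trace through this code step by step.

Initialize: table = {}
Initialize: seq = [4, 4, 5, 4, 1, 3, 6, 1]
Entering loop: for i, val in enumerate(seq):

After execution: table = {4: 0, 5: 2, 1: 4, 3: 5, 6: 6}
{4: 0, 5: 2, 1: 4, 3: 5, 6: 6}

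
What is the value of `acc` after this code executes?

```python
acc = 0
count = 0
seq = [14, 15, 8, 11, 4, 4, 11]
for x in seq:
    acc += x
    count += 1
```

Let's trace through this code step by step.

Initialize: acc = 0
Initialize: count = 0
Initialize: seq = [14, 15, 8, 11, 4, 4, 11]
Entering loop: for x in seq:

After execution: acc = 67
67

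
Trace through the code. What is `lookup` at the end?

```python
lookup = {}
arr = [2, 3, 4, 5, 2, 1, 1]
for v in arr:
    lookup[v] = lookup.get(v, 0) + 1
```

Let's trace through this code step by step.

Initialize: lookup = {}
Initialize: arr = [2, 3, 4, 5, 2, 1, 1]
Entering loop: for v in arr:

After execution: lookup = {2: 2, 3: 1, 4: 1, 5: 1, 1: 2}
{2: 2, 3: 1, 4: 1, 5: 1, 1: 2}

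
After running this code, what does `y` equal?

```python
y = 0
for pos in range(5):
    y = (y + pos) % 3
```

Let's trace through this code step by step.

Initialize: y = 0
Entering loop: for pos in range(5):

After execution: y = 1
1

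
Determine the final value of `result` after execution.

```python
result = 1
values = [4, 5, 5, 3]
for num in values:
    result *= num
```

Let's trace through this code step by step.

Initialize: result = 1
Initialize: values = [4, 5, 5, 3]
Entering loop: for num in values:

After execution: result = 300
300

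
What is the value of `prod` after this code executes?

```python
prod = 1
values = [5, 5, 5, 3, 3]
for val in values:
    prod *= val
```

Let's trace through this code step by step.

Initialize: prod = 1
Initialize: values = [5, 5, 5, 3, 3]
Entering loop: for val in values:

After execution: prod = 1125
1125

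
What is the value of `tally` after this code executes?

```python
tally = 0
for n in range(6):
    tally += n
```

Let's trace through this code step by step.

Initialize: tally = 0
Entering loop: for n in range(6):

After execution: tally = 15
15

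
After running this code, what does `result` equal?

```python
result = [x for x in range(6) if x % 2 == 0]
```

Let's trace through this code step by step.

Initialize: result = [x for x in range(6) if x % 2 == 0]

After execution: result = [0, 2, 4]
[0, 2, 4]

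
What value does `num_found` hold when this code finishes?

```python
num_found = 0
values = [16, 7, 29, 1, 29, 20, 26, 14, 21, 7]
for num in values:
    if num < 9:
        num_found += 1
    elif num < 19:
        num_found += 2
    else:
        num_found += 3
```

Let's trace through this code step by step.

Initialize: num_found = 0
Initialize: values = [16, 7, 29, 1, 29, 20, 26, 14, 21, 7]
Entering loop: for num in values:

After execution: num_found = 22
22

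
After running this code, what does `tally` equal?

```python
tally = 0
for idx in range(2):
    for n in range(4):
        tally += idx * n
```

Let's trace through this code step by step.

Initialize: tally = 0
Entering loop: for idx in range(2):

After execution: tally = 6
6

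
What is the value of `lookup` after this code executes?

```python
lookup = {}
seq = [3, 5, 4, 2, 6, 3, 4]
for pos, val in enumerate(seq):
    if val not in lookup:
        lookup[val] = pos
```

Let's trace through this code step by step.

Initialize: lookup = {}
Initialize: seq = [3, 5, 4, 2, 6, 3, 4]
Entering loop: for pos, val in enumerate(seq):

After execution: lookup = {3: 0, 5: 1, 4: 2, 2: 3, 6: 4}
{3: 0, 5: 1, 4: 2, 2: 3, 6: 4}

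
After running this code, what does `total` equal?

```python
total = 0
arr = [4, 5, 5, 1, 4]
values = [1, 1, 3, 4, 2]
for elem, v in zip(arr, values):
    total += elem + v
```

Let's trace through this code step by step.

Initialize: total = 0
Initialize: arr = [4, 5, 5, 1, 4]
Initialize: values = [1, 1, 3, 4, 2]
Entering loop: for elem, v in zip(arr, values):

After execution: total = 30
30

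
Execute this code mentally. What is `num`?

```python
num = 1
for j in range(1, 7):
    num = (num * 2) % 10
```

Let's trace through this code step by step.

Initialize: num = 1
Entering loop: for j in range(1, 7):

After execution: num = 4
4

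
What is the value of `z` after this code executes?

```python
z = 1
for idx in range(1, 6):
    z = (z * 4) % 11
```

Let's trace through this code step by step.

Initialize: z = 1
Entering loop: for idx in range(1, 6):

After execution: z = 1
1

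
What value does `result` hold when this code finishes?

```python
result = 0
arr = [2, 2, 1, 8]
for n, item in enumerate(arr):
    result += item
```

Let's trace through this code step by step.

Initialize: result = 0
Initialize: arr = [2, 2, 1, 8]
Entering loop: for n, item in enumerate(arr):

After execution: result = 13
13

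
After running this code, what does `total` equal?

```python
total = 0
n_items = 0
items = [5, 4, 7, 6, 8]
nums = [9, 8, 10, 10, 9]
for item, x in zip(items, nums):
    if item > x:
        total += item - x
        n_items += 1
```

Let's trace through this code step by step.

Initialize: total = 0
Initialize: n_items = 0
Initialize: items = [5, 4, 7, 6, 8]
Initialize: nums = [9, 8, 10, 10, 9]
Entering loop: for item, x in zip(items, nums):

After execution: total = 0
0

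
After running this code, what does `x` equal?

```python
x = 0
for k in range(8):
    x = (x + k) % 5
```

Let's trace through this code step by step.

Initialize: x = 0
Entering loop: for k in range(8):

After execution: x = 3
3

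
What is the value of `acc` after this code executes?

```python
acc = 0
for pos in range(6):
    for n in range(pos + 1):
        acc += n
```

Let's trace through this code step by step.

Initialize: acc = 0
Entering loop: for pos in range(6):

After execution: acc = 35
35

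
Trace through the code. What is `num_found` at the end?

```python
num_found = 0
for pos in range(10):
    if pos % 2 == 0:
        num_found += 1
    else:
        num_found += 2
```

Let's trace through this code step by step.

Initialize: num_found = 0
Entering loop: for pos in range(10):

After execution: num_found = 15
15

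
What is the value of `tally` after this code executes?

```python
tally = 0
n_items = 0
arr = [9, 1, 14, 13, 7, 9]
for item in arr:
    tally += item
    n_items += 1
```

Let's trace through this code step by step.

Initialize: tally = 0
Initialize: n_items = 0
Initialize: arr = [9, 1, 14, 13, 7, 9]
Entering loop: for item in arr:

After execution: tally = 53
53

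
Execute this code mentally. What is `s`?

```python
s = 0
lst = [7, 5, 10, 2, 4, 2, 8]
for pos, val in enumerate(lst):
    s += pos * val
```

Let's trace through this code step by step.

Initialize: s = 0
Initialize: lst = [7, 5, 10, 2, 4, 2, 8]
Entering loop: for pos, val in enumerate(lst):

After execution: s = 105
105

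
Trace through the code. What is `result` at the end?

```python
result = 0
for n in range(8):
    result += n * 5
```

Let's trace through this code step by step.

Initialize: result = 0
Entering loop: for n in range(8):

After execution: result = 140
140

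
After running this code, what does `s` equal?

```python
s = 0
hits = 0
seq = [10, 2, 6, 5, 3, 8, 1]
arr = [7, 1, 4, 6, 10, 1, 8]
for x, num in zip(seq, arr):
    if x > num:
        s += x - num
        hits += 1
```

Let's trace through this code step by step.

Initialize: s = 0
Initialize: hits = 0
Initialize: seq = [10, 2, 6, 5, 3, 8, 1]
Initialize: arr = [7, 1, 4, 6, 10, 1, 8]
Entering loop: for x, num in zip(seq, arr):

After execution: s = 13
13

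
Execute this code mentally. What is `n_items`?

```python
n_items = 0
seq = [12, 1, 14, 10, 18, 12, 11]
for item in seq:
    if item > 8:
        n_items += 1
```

Let's trace through this code step by step.

Initialize: n_items = 0
Initialize: seq = [12, 1, 14, 10, 18, 12, 11]
Entering loop: for item in seq:

After execution: n_items = 6
6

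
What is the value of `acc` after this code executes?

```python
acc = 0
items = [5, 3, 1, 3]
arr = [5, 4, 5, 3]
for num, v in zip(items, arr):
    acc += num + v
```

Let's trace through this code step by step.

Initialize: acc = 0
Initialize: items = [5, 3, 1, 3]
Initialize: arr = [5, 4, 5, 3]
Entering loop: for num, v in zip(items, arr):

After execution: acc = 29
29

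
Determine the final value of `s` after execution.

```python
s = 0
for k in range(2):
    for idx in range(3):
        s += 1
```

Let's trace through this code step by step.

Initialize: s = 0
Entering loop: for k in range(2):

After execution: s = 6
6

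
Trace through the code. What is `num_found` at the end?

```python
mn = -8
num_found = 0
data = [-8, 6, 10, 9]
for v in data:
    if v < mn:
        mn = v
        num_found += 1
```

Let's trace through this code step by step.

Initialize: mn = -8
Initialize: num_found = 0
Initialize: data = [-8, 6, 10, 9]
Entering loop: for v in data:

After execution: num_found = 0
0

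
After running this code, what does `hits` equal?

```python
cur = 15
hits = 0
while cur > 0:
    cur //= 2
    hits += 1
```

Let's trace through this code step by step.

Initialize: cur = 15
Initialize: hits = 0
Entering loop: while cur > 0:

After execution: hits = 4
4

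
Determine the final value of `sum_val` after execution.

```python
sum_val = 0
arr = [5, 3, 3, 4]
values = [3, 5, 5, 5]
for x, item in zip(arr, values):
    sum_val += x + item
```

Let's trace through this code step by step.

Initialize: sum_val = 0
Initialize: arr = [5, 3, 3, 4]
Initialize: values = [3, 5, 5, 5]
Entering loop: for x, item in zip(arr, values):

After execution: sum_val = 33
33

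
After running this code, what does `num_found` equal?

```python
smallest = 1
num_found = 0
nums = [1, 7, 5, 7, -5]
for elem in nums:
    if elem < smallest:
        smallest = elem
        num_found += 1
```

Let's trace through this code step by step.

Initialize: smallest = 1
Initialize: num_found = 0
Initialize: nums = [1, 7, 5, 7, -5]
Entering loop: for elem in nums:

After execution: num_found = 1
1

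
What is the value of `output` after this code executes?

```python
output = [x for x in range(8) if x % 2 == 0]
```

Let's trace through this code step by step.

Initialize: output = [x for x in range(8) if x % 2 == 0]

After execution: output = [0, 2, 4, 6]
[0, 2, 4, 6]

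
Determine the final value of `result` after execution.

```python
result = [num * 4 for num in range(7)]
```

Let's trace through this code step by step.

Initialize: result = [num * 4 for num in range(7)]

After execution: result = [0, 4, 8, 12, 16, 20, 24]
[0, 4, 8, 12, 16, 20, 24]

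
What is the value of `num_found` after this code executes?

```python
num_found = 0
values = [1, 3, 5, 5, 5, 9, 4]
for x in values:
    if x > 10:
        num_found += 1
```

Let's trace through this code step by step.

Initialize: num_found = 0
Initialize: values = [1, 3, 5, 5, 5, 9, 4]
Entering loop: for x in values:

After execution: num_found = 0
0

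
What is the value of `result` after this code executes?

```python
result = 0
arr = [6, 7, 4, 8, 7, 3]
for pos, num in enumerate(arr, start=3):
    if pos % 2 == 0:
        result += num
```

Let's trace through this code step by step.

Initialize: result = 0
Initialize: arr = [6, 7, 4, 8, 7, 3]
Entering loop: for pos, num in enumerate(arr, start=3):

After execution: result = 18
18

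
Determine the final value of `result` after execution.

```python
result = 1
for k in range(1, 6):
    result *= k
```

Let's trace through this code step by step.

Initialize: result = 1
Entering loop: for k in range(1, 6):

After execution: result = 120
120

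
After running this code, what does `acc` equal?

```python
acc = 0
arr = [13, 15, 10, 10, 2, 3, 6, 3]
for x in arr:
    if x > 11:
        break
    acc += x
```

Let's trace through this code step by step.

Initialize: acc = 0
Initialize: arr = [13, 15, 10, 10, 2, 3, 6, 3]
Entering loop: for x in arr:

After execution: acc = 0
0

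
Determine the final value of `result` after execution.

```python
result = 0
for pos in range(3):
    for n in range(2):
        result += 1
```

Let's trace through this code step by step.

Initialize: result = 0
Entering loop: for pos in range(3):

After execution: result = 6
6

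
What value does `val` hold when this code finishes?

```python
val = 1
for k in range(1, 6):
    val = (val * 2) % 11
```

Let's trace through this code step by step.

Initialize: val = 1
Entering loop: for k in range(1, 6):

After execution: val = 10
10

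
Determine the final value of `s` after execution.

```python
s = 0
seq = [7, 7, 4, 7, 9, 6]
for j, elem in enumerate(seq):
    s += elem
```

Let's trace through this code step by step.

Initialize: s = 0
Initialize: seq = [7, 7, 4, 7, 9, 6]
Entering loop: for j, elem in enumerate(seq):

After execution: s = 40
40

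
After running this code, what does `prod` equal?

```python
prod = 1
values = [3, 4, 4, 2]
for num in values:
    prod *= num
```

Let's trace through this code step by step.

Initialize: prod = 1
Initialize: values = [3, 4, 4, 2]
Entering loop: for num in values:

After execution: prod = 96
96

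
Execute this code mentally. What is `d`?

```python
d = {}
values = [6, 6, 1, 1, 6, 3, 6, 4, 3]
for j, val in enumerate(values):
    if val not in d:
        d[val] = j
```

Let's trace through this code step by step.

Initialize: d = {}
Initialize: values = [6, 6, 1, 1, 6, 3, 6, 4, 3]
Entering loop: for j, val in enumerate(values):

After execution: d = {6: 0, 1: 2, 3: 5, 4: 7}
{6: 0, 1: 2, 3: 5, 4: 7}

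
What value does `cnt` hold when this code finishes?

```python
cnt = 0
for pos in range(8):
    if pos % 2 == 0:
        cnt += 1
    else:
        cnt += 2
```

Let's trace through this code step by step.

Initialize: cnt = 0
Entering loop: for pos in range(8):

After execution: cnt = 12
12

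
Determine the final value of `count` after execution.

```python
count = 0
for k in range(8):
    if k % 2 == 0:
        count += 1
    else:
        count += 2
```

Let's trace through this code step by step.

Initialize: count = 0
Entering loop: for k in range(8):

After execution: count = 12
12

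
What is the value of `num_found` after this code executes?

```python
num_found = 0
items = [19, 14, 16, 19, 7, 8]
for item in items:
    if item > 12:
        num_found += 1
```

Let's trace through this code step by step.

Initialize: num_found = 0
Initialize: items = [19, 14, 16, 19, 7, 8]
Entering loop: for item in items:

After execution: num_found = 4
4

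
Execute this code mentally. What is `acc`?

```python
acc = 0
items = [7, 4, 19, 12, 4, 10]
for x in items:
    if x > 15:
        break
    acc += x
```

Let's trace through this code step by step.

Initialize: acc = 0
Initialize: items = [7, 4, 19, 12, 4, 10]
Entering loop: for x in items:

After execution: acc = 11
11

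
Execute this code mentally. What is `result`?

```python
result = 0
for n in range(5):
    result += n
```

Let's trace through this code step by step.

Initialize: result = 0
Entering loop: for n in range(5):

After execution: result = 10
10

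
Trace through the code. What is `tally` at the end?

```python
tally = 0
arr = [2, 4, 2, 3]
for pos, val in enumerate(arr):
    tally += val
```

Let's trace through this code step by step.

Initialize: tally = 0
Initialize: arr = [2, 4, 2, 3]
Entering loop: for pos, val in enumerate(arr):

After execution: tally = 11
11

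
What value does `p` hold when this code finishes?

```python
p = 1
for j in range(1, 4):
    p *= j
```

Let's trace through this code step by step.

Initialize: p = 1
Entering loop: for j in range(1, 4):

After execution: p = 6
6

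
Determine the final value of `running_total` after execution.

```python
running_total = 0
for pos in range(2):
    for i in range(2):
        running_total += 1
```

Let's trace through this code step by step.

Initialize: running_total = 0
Entering loop: for pos in range(2):

After execution: running_total = 4
4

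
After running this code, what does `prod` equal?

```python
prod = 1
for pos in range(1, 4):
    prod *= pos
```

Let's trace through this code step by step.

Initialize: prod = 1
Entering loop: for pos in range(1, 4):

After execution: prod = 6
6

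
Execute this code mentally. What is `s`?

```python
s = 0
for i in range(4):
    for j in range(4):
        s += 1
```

Let's trace through this code step by step.

Initialize: s = 0
Entering loop: for i in range(4):

After execution: s = 16
16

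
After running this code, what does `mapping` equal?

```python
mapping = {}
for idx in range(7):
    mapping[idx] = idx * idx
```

Let's trace through this code step by step.

Initialize: mapping = {}
Entering loop: for idx in range(7):

After execution: mapping = {0: 0, 1: 1, 2: 4, 3: 9, 4: 16, 5: 25, 6: 36}
{0: 0, 1: 1, 2: 4, 3: 9, 4: 16, 5: 25, 6: 36}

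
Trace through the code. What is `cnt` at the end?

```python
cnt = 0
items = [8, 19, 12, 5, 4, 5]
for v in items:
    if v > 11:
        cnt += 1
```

Let's trace through this code step by step.

Initialize: cnt = 0
Initialize: items = [8, 19, 12, 5, 4, 5]
Entering loop: for v in items:

After execution: cnt = 2
2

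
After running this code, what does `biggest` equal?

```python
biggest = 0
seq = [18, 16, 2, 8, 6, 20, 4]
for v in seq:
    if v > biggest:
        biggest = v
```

Let's trace through this code step by step.

Initialize: biggest = 0
Initialize: seq = [18, 16, 2, 8, 6, 20, 4]
Entering loop: for v in seq:

After execution: biggest = 20
20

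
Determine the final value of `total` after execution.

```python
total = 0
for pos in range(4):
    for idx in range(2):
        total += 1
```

Let's trace through this code step by step.

Initialize: total = 0
Entering loop: for pos in range(4):

After execution: total = 8
8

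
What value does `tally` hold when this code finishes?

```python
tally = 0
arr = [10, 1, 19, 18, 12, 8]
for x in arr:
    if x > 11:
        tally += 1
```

Let's trace through this code step by step.

Initialize: tally = 0
Initialize: arr = [10, 1, 19, 18, 12, 8]
Entering loop: for x in arr:

After execution: tally = 3
3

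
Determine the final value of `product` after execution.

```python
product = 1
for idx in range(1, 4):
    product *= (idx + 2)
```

Let's trace through this code step by step.

Initialize: product = 1
Entering loop: for idx in range(1, 4):

After execution: product = 60
60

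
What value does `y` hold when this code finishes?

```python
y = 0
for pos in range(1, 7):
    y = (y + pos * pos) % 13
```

Let's trace through this code step by step.

Initialize: y = 0
Entering loop: for pos in range(1, 7):

After execution: y = 0
0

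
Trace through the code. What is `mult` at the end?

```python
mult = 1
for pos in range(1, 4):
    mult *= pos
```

Let's trace through this code step by step.

Initialize: mult = 1
Entering loop: for pos in range(1, 4):

After execution: mult = 6
6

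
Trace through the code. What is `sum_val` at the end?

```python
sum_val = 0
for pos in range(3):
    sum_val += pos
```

Let's trace through this code step by step.

Initialize: sum_val = 0
Entering loop: for pos in range(3):

After execution: sum_val = 3
3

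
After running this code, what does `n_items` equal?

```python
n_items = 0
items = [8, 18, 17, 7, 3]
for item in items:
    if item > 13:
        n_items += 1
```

Let's trace through this code step by step.

Initialize: n_items = 0
Initialize: items = [8, 18, 17, 7, 3]
Entering loop: for item in items:

After execution: n_items = 2
2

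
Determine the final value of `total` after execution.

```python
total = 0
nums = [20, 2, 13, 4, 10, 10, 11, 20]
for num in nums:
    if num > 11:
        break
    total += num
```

Let's trace through this code step by step.

Initialize: total = 0
Initialize: nums = [20, 2, 13, 4, 10, 10, 11, 20]
Entering loop: for num in nums:

After execution: total = 0
0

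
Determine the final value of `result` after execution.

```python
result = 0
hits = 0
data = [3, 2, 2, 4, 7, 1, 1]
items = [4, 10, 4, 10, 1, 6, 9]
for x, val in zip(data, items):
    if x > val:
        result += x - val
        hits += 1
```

Let's trace through this code step by step.

Initialize: result = 0
Initialize: hits = 0
Initialize: data = [3, 2, 2, 4, 7, 1, 1]
Initialize: items = [4, 10, 4, 10, 1, 6, 9]
Entering loop: for x, val in zip(data, items):

After execution: result = 6
6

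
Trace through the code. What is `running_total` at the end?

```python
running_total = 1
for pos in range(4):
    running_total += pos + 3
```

Let's trace through this code step by step.

Initialize: running_total = 1
Entering loop: for pos in range(4):

After execution: running_total = 19
19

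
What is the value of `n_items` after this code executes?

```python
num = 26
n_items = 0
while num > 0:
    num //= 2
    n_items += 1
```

Let's trace through this code step by step.

Initialize: num = 26
Initialize: n_items = 0
Entering loop: while num > 0:

After execution: n_items = 5
5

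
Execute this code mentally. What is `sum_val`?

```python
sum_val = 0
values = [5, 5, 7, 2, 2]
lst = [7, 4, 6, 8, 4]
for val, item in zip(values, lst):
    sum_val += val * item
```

Let's trace through this code step by step.

Initialize: sum_val = 0
Initialize: values = [5, 5, 7, 2, 2]
Initialize: lst = [7, 4, 6, 8, 4]
Entering loop: for val, item in zip(values, lst):

After execution: sum_val = 121
121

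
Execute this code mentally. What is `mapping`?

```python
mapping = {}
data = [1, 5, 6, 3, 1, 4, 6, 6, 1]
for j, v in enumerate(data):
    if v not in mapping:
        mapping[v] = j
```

Let's trace through this code step by step.

Initialize: mapping = {}
Initialize: data = [1, 5, 6, 3, 1, 4, 6, 6, 1]
Entering loop: for j, v in enumerate(data):

After execution: mapping = {1: 0, 5: 1, 6: 2, 3: 3, 4: 5}
{1: 0, 5: 1, 6: 2, 3: 3, 4: 5}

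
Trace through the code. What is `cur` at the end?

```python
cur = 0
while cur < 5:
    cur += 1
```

Let's trace through this code step by step.

Initialize: cur = 0
Entering loop: while cur < 5:

After execution: cur = 5
5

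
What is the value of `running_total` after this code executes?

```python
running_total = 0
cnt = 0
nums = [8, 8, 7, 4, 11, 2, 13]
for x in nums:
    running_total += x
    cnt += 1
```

Let's trace through this code step by step.

Initialize: running_total = 0
Initialize: cnt = 0
Initialize: nums = [8, 8, 7, 4, 11, 2, 13]
Entering loop: for x in nums:

After execution: running_total = 53
53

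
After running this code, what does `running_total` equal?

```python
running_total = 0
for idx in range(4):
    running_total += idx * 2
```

Let's trace through this code step by step.

Initialize: running_total = 0
Entering loop: for idx in range(4):

After execution: running_total = 12
12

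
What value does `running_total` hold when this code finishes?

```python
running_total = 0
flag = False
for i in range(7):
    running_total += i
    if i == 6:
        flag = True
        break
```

Let's trace through this code step by step.

Initialize: running_total = 0
Initialize: flag = False
Entering loop: for i in range(7):

After execution: running_total = 21
21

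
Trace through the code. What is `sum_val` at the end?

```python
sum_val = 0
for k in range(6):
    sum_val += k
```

Let's trace through this code step by step.

Initialize: sum_val = 0
Entering loop: for k in range(6):

After execution: sum_val = 15
15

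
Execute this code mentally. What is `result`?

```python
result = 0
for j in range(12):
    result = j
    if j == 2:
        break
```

Let's trace through this code step by step.

Initialize: result = 0
Entering loop: for j in range(12):

After execution: result = 2
2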